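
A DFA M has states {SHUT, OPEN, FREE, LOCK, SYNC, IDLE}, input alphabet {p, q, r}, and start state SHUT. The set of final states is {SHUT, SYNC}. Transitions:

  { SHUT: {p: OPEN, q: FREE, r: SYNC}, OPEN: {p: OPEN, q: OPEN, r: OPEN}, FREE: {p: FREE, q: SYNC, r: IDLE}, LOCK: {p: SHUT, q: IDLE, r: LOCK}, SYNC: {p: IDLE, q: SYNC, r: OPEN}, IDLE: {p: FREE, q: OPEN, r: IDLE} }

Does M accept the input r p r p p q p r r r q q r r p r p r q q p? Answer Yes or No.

No

SHUT → SYNC → IDLE → IDLE → FREE → FREE → SYNC → IDLE → IDLE → IDLE → IDLE → OPEN → OPEN → OPEN → OPEN → OPEN → OPEN → OPEN → OPEN → OPEN → OPEN → OPEN
End state OPEN is not accepting.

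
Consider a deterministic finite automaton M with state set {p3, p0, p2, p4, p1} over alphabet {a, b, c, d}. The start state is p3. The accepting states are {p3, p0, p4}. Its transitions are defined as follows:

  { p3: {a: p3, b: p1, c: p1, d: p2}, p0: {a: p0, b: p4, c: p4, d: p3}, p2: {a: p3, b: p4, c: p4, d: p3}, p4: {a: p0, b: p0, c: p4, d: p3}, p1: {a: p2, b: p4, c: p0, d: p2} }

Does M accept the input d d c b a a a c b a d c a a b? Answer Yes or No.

start at p3
read 'd': p3 → p2
read 'd': p2 → p3
read 'c': p3 → p1
read 'b': p1 → p4
read 'a': p4 → p0
read 'a': p0 → p0
read 'a': p0 → p0
read 'c': p0 → p4
read 'b': p4 → p0
read 'a': p0 → p0
read 'd': p0 → p3
read 'c': p3 → p1
read 'a': p1 → p2
read 'a': p2 → p3
read 'b': p3 → p1
End state p1 is not accepting.

No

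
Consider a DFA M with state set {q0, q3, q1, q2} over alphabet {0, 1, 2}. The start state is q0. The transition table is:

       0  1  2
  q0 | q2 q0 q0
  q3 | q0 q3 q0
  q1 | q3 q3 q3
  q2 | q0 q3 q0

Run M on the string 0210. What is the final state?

q2

start at q0
read '0': q0 → q2
read '2': q2 → q0
read '1': q0 → q0
read '0': q0 → q2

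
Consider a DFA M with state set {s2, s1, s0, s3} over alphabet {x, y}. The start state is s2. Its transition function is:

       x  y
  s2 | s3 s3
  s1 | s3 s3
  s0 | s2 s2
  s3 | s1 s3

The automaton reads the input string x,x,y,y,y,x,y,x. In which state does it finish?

s1

s2 → s3 → s1 → s3 → s3 → s3 → s1 → s3 → s1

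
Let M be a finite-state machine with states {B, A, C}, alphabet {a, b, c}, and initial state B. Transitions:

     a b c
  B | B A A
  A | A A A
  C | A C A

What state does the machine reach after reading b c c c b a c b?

start at B
read 'b': B → A
read 'c': A → A
read 'c': A → A
read 'c': A → A
read 'b': A → A
read 'a': A → A
read 'c': A → A
read 'b': A → A

A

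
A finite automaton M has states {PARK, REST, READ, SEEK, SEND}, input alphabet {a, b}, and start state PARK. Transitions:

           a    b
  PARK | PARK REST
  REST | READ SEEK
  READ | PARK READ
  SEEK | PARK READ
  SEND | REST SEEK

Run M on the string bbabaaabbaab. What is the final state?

REST

Trace: PARK -b-> REST -b-> SEEK -a-> PARK -b-> REST -a-> READ -a-> PARK -a-> PARK -b-> REST -b-> SEEK -a-> PARK -a-> PARK -b-> REST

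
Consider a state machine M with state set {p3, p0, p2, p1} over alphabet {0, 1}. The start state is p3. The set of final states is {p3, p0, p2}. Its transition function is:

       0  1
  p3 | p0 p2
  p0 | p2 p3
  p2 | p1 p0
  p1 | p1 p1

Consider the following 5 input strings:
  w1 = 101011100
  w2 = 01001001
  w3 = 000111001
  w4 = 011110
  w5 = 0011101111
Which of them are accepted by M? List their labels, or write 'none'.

w1: Trace: p3 -1-> p2 -0-> p1 -1-> p1 -0-> p1 -1-> p1 -1-> p1 -1-> p1 -0-> p1 -0-> p1  → end p1, rejected
w2: Trace: p3 -0-> p0 -1-> p3 -0-> p0 -0-> p2 -1-> p0 -0-> p2 -0-> p1 -1-> p1  → end p1, rejected
w3: Trace: p3 -0-> p0 -0-> p2 -0-> p1 -1-> p1 -1-> p1 -1-> p1 -0-> p1 -0-> p1 -1-> p1  → end p1, rejected
w4: Trace: p3 -0-> p0 -1-> p3 -1-> p2 -1-> p0 -1-> p3 -0-> p0  → end p0, accepted
w5: Trace: p3 -0-> p0 -0-> p2 -1-> p0 -1-> p3 -1-> p2 -0-> p1 -1-> p1 -1-> p1 -1-> p1 -1-> p1  → end p1, rejected

w4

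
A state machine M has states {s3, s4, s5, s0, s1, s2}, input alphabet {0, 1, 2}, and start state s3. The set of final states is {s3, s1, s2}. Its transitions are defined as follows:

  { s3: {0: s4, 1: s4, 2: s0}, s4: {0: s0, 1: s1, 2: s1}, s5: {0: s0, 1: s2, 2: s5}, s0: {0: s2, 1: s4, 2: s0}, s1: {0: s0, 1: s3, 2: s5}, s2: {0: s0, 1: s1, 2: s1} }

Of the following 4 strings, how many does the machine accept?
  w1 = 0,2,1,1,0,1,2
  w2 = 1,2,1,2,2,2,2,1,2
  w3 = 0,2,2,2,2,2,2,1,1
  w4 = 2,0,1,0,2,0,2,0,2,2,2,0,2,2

w1:
  start at s3
  read '0': s3 → s4
  read '2': s4 → s1
  read '1': s1 → s3
  read '1': s3 → s4
  read '0': s4 → s0
  read '1': s0 → s4
  read '2': s4 → s1
  end s1, accepted
w2:
  start at s3
  read '1': s3 → s4
  read '2': s4 → s1
  read '1': s1 → s3
  read '2': s3 → s0
  read '2': s0 → s0
  read '2': s0 → s0
  read '2': s0 → s0
  read '1': s0 → s4
  read '2': s4 → s1
  end s1, accepted
w3:
  start at s3
  read '0': s3 → s4
  read '2': s4 → s1
  read '2': s1 → s5
  read '2': s5 → s5
  read '2': s5 → s5
  read '2': s5 → s5
  read '2': s5 → s5
  read '1': s5 → s2
  read '1': s2 → s1
  end s1, accepted
w4:
  start at s3
  read '2': s3 → s0
  read '0': s0 → s2
  read '1': s2 → s1
  read '0': s1 → s0
  read '2': s0 → s0
  read '0': s0 → s2
  read '2': s2 → s1
  read '0': s1 → s0
  read '2': s0 → s0
  read '2': s0 → s0
  read '2': s0 → s0
  read '0': s0 → s2
  read '2': s2 → s1
  read '2': s1 → s5
  end s5, rejected

3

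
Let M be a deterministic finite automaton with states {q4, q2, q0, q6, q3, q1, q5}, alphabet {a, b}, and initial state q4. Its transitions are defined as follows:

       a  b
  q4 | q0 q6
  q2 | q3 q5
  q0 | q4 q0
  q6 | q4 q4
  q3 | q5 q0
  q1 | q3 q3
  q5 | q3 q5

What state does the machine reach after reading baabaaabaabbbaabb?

start at q4
read 'b': q4 → q6
read 'a': q6 → q4
read 'a': q4 → q0
read 'b': q0 → q0
read 'a': q0 → q4
read 'a': q4 → q0
read 'a': q0 → q4
read 'b': q4 → q6
read 'a': q6 → q4
read 'a': q4 → q0
read 'b': q0 → q0
read 'b': q0 → q0
read 'b': q0 → q0
read 'a': q0 → q4
read 'a': q4 → q0
read 'b': q0 → q0
read 'b': q0 → q0

q0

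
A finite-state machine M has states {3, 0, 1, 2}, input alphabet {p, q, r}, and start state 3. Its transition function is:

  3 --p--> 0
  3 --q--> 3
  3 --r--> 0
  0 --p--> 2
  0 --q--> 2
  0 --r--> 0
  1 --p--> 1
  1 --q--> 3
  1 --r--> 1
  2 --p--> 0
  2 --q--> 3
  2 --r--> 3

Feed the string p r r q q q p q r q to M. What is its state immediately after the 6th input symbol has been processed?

3 → 0 → 0 → 0 → 2 → 3 → 3
After 6 symbols: 3.

3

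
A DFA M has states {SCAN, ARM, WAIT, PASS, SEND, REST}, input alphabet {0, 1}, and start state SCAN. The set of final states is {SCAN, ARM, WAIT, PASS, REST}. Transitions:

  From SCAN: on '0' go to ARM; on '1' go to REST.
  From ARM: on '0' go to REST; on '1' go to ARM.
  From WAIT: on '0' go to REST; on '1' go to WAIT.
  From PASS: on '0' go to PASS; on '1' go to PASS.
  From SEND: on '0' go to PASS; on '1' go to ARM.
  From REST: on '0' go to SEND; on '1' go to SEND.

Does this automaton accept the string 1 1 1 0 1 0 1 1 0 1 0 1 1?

Trace: SCAN -1-> REST -1-> SEND -1-> ARM -0-> REST -1-> SEND -0-> PASS -1-> PASS -1-> PASS -0-> PASS -1-> PASS -0-> PASS -1-> PASS -1-> PASS
End state PASS is accepting.

Yes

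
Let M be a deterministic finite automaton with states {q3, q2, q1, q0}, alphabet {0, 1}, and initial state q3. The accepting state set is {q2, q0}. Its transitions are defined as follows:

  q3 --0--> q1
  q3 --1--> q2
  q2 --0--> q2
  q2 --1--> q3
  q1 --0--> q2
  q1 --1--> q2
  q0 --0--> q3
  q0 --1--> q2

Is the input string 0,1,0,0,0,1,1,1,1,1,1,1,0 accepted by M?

Trace: q3 -0-> q1 -1-> q2 -0-> q2 -0-> q2 -0-> q2 -1-> q3 -1-> q2 -1-> q3 -1-> q2 -1-> q3 -1-> q2 -1-> q3 -0-> q1
End state q1 is not accepting.

No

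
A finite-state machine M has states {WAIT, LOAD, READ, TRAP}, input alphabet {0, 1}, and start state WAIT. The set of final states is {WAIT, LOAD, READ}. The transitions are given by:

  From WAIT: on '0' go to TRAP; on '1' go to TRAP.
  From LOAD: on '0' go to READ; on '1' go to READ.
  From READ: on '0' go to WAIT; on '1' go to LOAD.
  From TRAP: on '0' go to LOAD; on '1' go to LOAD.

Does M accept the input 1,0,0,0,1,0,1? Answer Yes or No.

start at WAIT
read '1': WAIT → TRAP
read '0': TRAP → LOAD
read '0': LOAD → READ
read '0': READ → WAIT
read '1': WAIT → TRAP
read '0': TRAP → LOAD
read '1': LOAD → READ
End state READ is accepting.

Yes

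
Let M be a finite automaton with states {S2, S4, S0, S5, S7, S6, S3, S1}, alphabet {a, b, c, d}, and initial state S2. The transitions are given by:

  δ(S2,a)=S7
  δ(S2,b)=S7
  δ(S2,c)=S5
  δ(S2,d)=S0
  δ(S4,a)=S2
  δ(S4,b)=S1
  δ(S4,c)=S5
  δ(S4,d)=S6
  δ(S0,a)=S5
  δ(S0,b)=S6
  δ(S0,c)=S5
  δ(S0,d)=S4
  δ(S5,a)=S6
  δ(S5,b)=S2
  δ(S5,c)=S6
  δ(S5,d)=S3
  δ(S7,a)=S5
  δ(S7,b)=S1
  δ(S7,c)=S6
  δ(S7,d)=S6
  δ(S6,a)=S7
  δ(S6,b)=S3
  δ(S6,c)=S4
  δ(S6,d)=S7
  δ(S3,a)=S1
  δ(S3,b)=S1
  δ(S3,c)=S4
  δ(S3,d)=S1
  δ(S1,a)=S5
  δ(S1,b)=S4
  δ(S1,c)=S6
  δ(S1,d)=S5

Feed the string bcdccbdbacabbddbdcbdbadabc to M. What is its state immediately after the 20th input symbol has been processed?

S1

S2 → S7 → S6 → S7 → S6 → S4 → S1 → S5 → S2 → S7 → S6 → S7 → S1 → S4 → S6 → S7 → S1 → S5 → S6 → S3 → S1
After 20 symbols: S1.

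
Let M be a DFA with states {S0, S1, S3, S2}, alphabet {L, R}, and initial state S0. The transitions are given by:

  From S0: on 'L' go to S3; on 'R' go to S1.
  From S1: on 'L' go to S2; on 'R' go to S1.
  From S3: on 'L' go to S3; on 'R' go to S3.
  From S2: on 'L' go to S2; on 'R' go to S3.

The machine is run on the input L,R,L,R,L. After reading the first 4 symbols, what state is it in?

S3

S0 → S3 → S3 → S3 → S3
After 4 symbols: S3.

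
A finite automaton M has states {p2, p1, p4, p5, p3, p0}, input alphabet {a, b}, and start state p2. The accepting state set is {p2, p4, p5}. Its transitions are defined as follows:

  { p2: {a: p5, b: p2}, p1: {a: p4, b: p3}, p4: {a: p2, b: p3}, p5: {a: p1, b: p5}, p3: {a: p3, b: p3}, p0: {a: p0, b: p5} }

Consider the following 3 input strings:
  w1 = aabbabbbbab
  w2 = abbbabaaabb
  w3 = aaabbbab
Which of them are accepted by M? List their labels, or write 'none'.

w1: Trace: p2 -a-> p5 -a-> p1 -b-> p3 -b-> p3 -a-> p3 -b-> p3 -b-> p3 -b-> p3 -b-> p3 -a-> p3 -b-> p3  → end p3, rejected
w2: Trace: p2 -a-> p5 -b-> p5 -b-> p5 -b-> p5 -a-> p1 -b-> p3 -a-> p3 -a-> p3 -a-> p3 -b-> p3 -b-> p3  → end p3, rejected
w3: Trace: p2 -a-> p5 -a-> p1 -a-> p4 -b-> p3 -b-> p3 -b-> p3 -a-> p3 -b-> p3  → end p3, rejected

none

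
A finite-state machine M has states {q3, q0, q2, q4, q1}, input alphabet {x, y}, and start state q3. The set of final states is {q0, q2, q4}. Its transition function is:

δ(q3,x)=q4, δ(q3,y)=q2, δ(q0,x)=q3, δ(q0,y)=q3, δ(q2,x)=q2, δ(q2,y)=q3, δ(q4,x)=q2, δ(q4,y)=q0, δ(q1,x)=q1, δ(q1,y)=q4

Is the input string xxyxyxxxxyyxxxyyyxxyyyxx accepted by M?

q3 → q4 → q2 → q3 → q4 → q0 → q3 → q4 → q2 → q2 → q3 → q2 → q2 → q2 → q2 → q3 → q2 → q3 → q4 → q2 → q3 → q2 → q3 → q4 → q2
End state q2 is accepting.

Yes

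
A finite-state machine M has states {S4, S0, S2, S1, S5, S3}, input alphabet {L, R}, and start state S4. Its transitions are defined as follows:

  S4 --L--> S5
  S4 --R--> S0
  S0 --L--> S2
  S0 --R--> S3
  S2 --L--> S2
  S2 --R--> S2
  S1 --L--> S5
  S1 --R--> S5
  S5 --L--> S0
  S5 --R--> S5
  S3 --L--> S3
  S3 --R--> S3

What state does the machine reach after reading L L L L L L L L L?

S2

Trace: S4 -L-> S5 -L-> S0 -L-> S2 -L-> S2 -L-> S2 -L-> S2 -L-> S2 -L-> S2 -L-> S2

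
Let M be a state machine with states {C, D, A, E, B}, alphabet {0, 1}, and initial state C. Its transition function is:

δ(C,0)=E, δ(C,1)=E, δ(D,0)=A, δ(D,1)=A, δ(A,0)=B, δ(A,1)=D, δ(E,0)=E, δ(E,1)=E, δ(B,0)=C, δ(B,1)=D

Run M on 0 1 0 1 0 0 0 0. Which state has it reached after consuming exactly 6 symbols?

E

Trace: C -0-> E -1-> E -0-> E -1-> E -0-> E -0-> E
After 6 symbols: E.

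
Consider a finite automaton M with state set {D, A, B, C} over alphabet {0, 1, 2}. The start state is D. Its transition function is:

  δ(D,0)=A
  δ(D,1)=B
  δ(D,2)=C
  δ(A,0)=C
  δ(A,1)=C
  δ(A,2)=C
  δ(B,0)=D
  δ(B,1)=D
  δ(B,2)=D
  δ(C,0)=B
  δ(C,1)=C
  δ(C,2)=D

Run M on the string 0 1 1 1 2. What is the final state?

D

Trace: D -0-> A -1-> C -1-> C -1-> C -2-> D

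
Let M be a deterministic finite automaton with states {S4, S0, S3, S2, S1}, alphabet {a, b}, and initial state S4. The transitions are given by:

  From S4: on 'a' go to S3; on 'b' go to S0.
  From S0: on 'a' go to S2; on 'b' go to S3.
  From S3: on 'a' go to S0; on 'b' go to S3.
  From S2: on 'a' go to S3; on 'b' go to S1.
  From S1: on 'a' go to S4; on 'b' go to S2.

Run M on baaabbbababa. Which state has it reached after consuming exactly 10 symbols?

S0

Trace: S4 -b-> S0 -a-> S2 -a-> S3 -a-> S0 -b-> S3 -b-> S3 -b-> S3 -a-> S0 -b-> S3 -a-> S0
After 10 symbols: S0.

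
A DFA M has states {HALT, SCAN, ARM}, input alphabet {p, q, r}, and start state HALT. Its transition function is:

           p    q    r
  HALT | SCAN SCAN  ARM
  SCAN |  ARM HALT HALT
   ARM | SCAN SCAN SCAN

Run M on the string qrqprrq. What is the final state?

SCAN

start at HALT
read 'q': HALT → SCAN
read 'r': SCAN → HALT
read 'q': HALT → SCAN
read 'p': SCAN → ARM
read 'r': ARM → SCAN
read 'r': SCAN → HALT
read 'q': HALT → SCAN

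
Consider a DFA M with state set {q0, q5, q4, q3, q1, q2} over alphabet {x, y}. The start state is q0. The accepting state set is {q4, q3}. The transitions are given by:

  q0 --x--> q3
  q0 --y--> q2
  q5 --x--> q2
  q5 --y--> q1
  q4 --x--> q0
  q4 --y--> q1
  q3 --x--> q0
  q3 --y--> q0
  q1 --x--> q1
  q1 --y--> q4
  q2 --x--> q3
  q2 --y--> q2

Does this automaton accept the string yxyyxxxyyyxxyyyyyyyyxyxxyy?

Trace: q0 -y-> q2 -x-> q3 -y-> q0 -y-> q2 -x-> q3 -x-> q0 -x-> q3 -y-> q0 -y-> q2 -y-> q2 -x-> q3 -x-> q0 -y-> q2 -y-> q2 -y-> q2 -y-> q2 -y-> q2 -y-> q2 -y-> q2 -y-> q2 -x-> q3 -y-> q0 -x-> q3 -x-> q0 -y-> q2 -y-> q2
End state q2 is not accepting.

No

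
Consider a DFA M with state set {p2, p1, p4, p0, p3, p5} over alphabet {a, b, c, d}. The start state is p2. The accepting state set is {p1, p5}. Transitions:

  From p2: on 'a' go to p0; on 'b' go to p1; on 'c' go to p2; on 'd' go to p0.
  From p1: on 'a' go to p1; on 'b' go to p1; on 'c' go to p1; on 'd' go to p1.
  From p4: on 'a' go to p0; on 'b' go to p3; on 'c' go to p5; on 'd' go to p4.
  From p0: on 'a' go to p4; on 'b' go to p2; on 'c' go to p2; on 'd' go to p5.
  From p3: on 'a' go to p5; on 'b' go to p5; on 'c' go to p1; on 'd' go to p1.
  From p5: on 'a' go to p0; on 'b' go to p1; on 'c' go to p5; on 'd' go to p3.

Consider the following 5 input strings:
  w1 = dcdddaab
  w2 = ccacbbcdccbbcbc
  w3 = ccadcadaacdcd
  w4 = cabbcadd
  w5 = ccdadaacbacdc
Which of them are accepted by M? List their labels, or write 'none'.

w1:
  start at p2
  read 'd': p2 → p0
  read 'c': p0 → p2
  read 'd': p2 → p0
  read 'd': p0 → p5
  read 'd': p5 → p3
  read 'a': p3 → p5
  read 'a': p5 → p0
  read 'b': p0 → p2
  end p2, rejected
w2:
  start at p2
  read 'c': p2 → p2
  read 'c': p2 → p2
  read 'a': p2 → p0
  read 'c': p0 → p2
  read 'b': p2 → p1
  read 'b': p1 → p1
  read 'c': p1 → p1
  read 'd': p1 → p1
  read 'c': p1 → p1
  read 'c': p1 → p1
  read 'b': p1 → p1
  read 'b': p1 → p1
  read 'c': p1 → p1
  read 'b': p1 → p1
  read 'c': p1 → p1
  end p1, accepted
w3:
  start at p2
  read 'c': p2 → p2
  read 'c': p2 → p2
  read 'a': p2 → p0
  read 'd': p0 → p5
  read 'c': p5 → p5
  read 'a': p5 → p0
  read 'd': p0 → p5
  read 'a': p5 → p0
  read 'a': p0 → p4
  read 'c': p4 → p5
  read 'd': p5 → p3
  read 'c': p3 → p1
  read 'd': p1 → p1
  end p1, accepted
w4:
  start at p2
  read 'c': p2 → p2
  read 'a': p2 → p0
  read 'b': p0 → p2
  read 'b': p2 → p1
  read 'c': p1 → p1
  read 'a': p1 → p1
  read 'd': p1 → p1
  read 'd': p1 → p1
  end p1, accepted
w5:
  start at p2
  read 'c': p2 → p2
  read 'c': p2 → p2
  read 'd': p2 → p0
  read 'a': p0 → p4
  read 'd': p4 → p4
  read 'a': p4 → p0
  read 'a': p0 → p4
  read 'c': p4 → p5
  read 'b': p5 → p1
  read 'a': p1 → p1
  read 'c': p1 → p1
  read 'd': p1 → p1
  read 'c': p1 → p1
  end p1, accepted

w2, w3, w4, w5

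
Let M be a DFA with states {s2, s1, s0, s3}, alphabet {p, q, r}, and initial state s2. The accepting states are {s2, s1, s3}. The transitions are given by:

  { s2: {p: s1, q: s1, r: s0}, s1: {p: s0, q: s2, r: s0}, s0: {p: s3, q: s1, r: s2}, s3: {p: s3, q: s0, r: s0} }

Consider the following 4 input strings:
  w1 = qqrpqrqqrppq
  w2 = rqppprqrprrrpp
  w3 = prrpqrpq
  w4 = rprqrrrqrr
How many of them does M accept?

w1: s2 → s1 → s2 → s0 → s3 → s0 → s2 → s1 → s2 → s0 → s3 → s3 → s0  → end s0, rejected
w2: s2 → s0 → s1 → s0 → s3 → s3 → s0 → s1 → s0 → s3 → s0 → s2 → s0 → s3 → s3  → end s3, accepted
w3: s2 → s1 → s0 → s2 → s1 → s2 → s0 → s3 → s0  → end s0, rejected
w4: s2 → s0 → s3 → s0 → s1 → s0 → s2 → s0 → s1 → s0 → s2  → end s2, accepted

2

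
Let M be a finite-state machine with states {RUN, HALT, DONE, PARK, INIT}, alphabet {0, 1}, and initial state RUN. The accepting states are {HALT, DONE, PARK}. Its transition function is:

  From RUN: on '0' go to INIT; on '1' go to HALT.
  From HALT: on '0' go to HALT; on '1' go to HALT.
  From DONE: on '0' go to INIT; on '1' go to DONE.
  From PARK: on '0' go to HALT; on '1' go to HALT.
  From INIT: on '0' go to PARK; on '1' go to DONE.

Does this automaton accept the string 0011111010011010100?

RUN → INIT → PARK → HALT → HALT → HALT → HALT → HALT → HALT → HALT → HALT → HALT → HALT → HALT → HALT → HALT → HALT → HALT → HALT → HALT
End state HALT is accepting.

Yes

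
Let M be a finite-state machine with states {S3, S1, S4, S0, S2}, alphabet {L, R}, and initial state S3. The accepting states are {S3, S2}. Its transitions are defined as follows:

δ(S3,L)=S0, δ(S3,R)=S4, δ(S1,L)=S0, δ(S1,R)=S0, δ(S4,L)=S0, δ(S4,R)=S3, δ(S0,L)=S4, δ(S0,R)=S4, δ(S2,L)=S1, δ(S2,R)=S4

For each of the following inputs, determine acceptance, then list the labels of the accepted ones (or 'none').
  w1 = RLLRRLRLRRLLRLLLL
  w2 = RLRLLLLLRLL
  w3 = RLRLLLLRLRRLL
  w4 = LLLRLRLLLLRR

w1:
  start at S3
  read 'R': S3 → S4
  read 'L': S4 → S0
  read 'L': S0 → S4
  read 'R': S4 → S3
  read 'R': S3 → S4
  read 'L': S4 → S0
  read 'R': S0 → S4
  read 'L': S4 → S0
  read 'R': S0 → S4
  read 'R': S4 → S3
  read 'L': S3 → S0
  read 'L': S0 → S4
  read 'R': S4 → S3
  read 'L': S3 → S0
  read 'L': S0 → S4
  read 'L': S4 → S0
  read 'L': S0 → S4
  end S4, rejected
w2:
  start at S3
  read 'R': S3 → S4
  read 'L': S4 → S0
  read 'R': S0 → S4
  read 'L': S4 → S0
  read 'L': S0 → S4
  read 'L': S4 → S0
  read 'L': S0 → S4
  read 'L': S4 → S0
  read 'R': S0 → S4
  read 'L': S4 → S0
  read 'L': S0 → S4
  end S4, rejected
w3:
  start at S3
  read 'R': S3 → S4
  read 'L': S4 → S0
  read 'R': S0 → S4
  read 'L': S4 → S0
  read 'L': S0 → S4
  read 'L': S4 → S0
  read 'L': S0 → S4
  read 'R': S4 → S3
  read 'L': S3 → S0
  read 'R': S0 → S4
  read 'R': S4 → S3
  read 'L': S3 → S0
  read 'L': S0 → S4
  end S4, rejected
w4:
  start at S3
  read 'L': S3 → S0
  read 'L': S0 → S4
  read 'L': S4 → S0
  read 'R': S0 → S4
  read 'L': S4 → S0
  read 'R': S0 → S4
  read 'L': S4 → S0
  read 'L': S0 → S4
  read 'L': S4 → S0
  read 'L': S0 → S4
  read 'R': S4 → S3
  read 'R': S3 → S4
  end S4, rejected

none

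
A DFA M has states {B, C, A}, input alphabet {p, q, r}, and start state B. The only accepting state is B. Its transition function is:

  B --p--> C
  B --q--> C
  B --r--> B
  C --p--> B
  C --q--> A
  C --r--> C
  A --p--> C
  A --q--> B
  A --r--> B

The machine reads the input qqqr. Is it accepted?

B → C → A → B → B
End state B is accepting.

Yes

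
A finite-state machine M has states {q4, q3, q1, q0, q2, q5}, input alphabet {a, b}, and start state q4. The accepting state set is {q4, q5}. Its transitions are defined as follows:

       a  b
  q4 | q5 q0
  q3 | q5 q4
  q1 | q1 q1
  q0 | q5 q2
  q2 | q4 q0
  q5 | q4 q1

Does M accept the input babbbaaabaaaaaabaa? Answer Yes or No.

q4 → q0 → q5 → q1 → q1 → q1 → q1 → q1 → q1 → q1 → q1 → q1 → q1 → q1 → q1 → q1 → q1 → q1 → q1
End state q1 is not accepting.

No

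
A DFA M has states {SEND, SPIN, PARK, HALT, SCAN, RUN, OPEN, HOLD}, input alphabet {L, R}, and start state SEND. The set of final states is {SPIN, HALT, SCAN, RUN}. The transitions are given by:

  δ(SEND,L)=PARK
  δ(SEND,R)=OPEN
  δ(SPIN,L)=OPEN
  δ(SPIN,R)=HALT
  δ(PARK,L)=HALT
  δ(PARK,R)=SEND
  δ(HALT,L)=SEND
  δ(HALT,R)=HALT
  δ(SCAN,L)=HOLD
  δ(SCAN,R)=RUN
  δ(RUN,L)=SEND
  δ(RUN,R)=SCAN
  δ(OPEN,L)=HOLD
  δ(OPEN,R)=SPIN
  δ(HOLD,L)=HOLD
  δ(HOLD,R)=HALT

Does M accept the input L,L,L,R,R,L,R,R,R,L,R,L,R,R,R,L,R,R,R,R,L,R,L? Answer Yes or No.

No

Trace: SEND -L-> PARK -L-> HALT -L-> SEND -R-> OPEN -R-> SPIN -L-> OPEN -R-> SPIN -R-> HALT -R-> HALT -L-> SEND -R-> OPEN -L-> HOLD -R-> HALT -R-> HALT -R-> HALT -L-> SEND -R-> OPEN -R-> SPIN -R-> HALT -R-> HALT -L-> SEND -R-> OPEN -L-> HOLD
End state HOLD is not accepting.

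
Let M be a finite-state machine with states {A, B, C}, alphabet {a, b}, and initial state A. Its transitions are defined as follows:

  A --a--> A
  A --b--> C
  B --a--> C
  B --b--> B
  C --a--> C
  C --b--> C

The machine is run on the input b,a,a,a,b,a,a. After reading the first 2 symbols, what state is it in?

C

A → C → C
After 2 symbols: C.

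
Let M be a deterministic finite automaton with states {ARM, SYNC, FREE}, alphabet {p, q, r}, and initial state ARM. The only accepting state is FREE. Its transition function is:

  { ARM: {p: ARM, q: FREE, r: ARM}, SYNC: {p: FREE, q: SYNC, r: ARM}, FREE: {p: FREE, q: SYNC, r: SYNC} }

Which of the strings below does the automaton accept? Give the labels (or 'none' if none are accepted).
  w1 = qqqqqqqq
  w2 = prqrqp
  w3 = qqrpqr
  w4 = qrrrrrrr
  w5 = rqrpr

w1:
  start at ARM
  read 'q': ARM → FREE
  read 'q': FREE → SYNC
  read 'q': SYNC → SYNC
  read 'q': SYNC → SYNC
  read 'q': SYNC → SYNC
  read 'q': SYNC → SYNC
  read 'q': SYNC → SYNC
  read 'q': SYNC → SYNC
  end SYNC, rejected
w2:
  start at ARM
  read 'p': ARM → ARM
  read 'r': ARM → ARM
  read 'q': ARM → FREE
  read 'r': FREE → SYNC
  read 'q': SYNC → SYNC
  read 'p': SYNC → FREE
  end FREE, accepted
w3:
  start at ARM
  read 'q': ARM → FREE
  read 'q': FREE → SYNC
  read 'r': SYNC → ARM
  read 'p': ARM → ARM
  read 'q': ARM → FREE
  read 'r': FREE → SYNC
  end SYNC, rejected
w4:
  start at ARM
  read 'q': ARM → FREE
  read 'r': FREE → SYNC
  read 'r': SYNC → ARM
  read 'r': ARM → ARM
  read 'r': ARM → ARM
  read 'r': ARM → ARM
  read 'r': ARM → ARM
  read 'r': ARM → ARM
  end ARM, rejected
w5:
  start at ARM
  read 'r': ARM → ARM
  read 'q': ARM → FREE
  read 'r': FREE → SYNC
  read 'p': SYNC → FREE
  read 'r': FREE → SYNC
  end SYNC, rejected

w2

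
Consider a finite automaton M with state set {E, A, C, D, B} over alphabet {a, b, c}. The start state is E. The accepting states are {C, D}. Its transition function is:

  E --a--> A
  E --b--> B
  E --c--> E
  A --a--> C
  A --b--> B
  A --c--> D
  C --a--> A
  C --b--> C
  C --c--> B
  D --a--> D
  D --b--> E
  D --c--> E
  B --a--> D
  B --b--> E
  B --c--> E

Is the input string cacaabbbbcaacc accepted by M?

Trace: E -c-> E -a-> A -c-> D -a-> D -a-> D -b-> E -b-> B -b-> E -b-> B -c-> E -a-> A -a-> C -c-> B -c-> E
End state E is not accepting.

No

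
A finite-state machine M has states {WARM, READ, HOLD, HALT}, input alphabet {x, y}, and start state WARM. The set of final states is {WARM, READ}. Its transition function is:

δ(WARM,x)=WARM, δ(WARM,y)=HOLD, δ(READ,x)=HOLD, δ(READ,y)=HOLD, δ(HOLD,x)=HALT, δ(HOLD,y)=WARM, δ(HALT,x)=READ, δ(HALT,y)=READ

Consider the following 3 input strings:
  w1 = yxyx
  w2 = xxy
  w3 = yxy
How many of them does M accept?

1

w1: Trace: WARM -y-> HOLD -x-> HALT -y-> READ -x-> HOLD  → end HOLD, rejected
w2: Trace: WARM -x-> WARM -x-> WARM -y-> HOLD  → end HOLD, rejected
w3: Trace: WARM -y-> HOLD -x-> HALT -y-> READ  → end READ, accepted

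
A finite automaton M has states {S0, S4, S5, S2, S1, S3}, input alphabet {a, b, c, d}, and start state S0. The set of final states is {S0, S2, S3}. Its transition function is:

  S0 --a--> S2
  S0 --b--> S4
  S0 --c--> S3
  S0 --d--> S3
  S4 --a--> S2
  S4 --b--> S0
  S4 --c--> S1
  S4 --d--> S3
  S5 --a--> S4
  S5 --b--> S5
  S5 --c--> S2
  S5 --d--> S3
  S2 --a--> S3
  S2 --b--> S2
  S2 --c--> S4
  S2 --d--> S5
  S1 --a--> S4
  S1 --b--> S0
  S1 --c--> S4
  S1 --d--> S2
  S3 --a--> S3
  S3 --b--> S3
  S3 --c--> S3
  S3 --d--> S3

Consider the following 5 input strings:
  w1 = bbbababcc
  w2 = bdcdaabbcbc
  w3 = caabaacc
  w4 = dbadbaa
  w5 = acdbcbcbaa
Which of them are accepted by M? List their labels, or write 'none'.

w1: Trace: S0 -b-> S4 -b-> S0 -b-> S4 -a-> S2 -b-> S2 -a-> S3 -b-> S3 -c-> S3 -c-> S3  → end S3, accepted
w2: Trace: S0 -b-> S4 -d-> S3 -c-> S3 -d-> S3 -a-> S3 -a-> S3 -b-> S3 -b-> S3 -c-> S3 -b-> S3 -c-> S3  → end S3, accepted
w3: Trace: S0 -c-> S3 -a-> S3 -a-> S3 -b-> S3 -a-> S3 -a-> S3 -c-> S3 -c-> S3  → end S3, accepted
w4: Trace: S0 -d-> S3 -b-> S3 -a-> S3 -d-> S3 -b-> S3 -a-> S3 -a-> S3  → end S3, accepted
w5: Trace: S0 -a-> S2 -c-> S4 -d-> S3 -b-> S3 -c-> S3 -b-> S3 -c-> S3 -b-> S3 -a-> S3 -a-> S3  → end S3, accepted

w1, w2, w3, w4, w5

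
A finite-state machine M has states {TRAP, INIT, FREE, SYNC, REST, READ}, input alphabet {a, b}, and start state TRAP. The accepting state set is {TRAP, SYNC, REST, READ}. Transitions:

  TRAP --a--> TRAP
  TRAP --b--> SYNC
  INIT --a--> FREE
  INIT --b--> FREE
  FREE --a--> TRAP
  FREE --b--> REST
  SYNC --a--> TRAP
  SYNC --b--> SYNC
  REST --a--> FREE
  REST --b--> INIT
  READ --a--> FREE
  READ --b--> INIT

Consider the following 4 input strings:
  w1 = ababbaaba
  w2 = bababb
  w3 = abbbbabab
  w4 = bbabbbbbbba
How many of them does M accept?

4

w1: TRAP → TRAP → SYNC → TRAP → SYNC → SYNC → TRAP → TRAP → SYNC → TRAP  → end TRAP, accepted
w2: TRAP → SYNC → TRAP → SYNC → TRAP → SYNC → SYNC  → end SYNC, accepted
w3: TRAP → TRAP → SYNC → SYNC → SYNC → SYNC → TRAP → SYNC → TRAP → SYNC  → end SYNC, accepted
w4: TRAP → SYNC → SYNC → TRAP → SYNC → SYNC → SYNC → SYNC → SYNC → SYNC → SYNC → TRAP  → end TRAP, accepted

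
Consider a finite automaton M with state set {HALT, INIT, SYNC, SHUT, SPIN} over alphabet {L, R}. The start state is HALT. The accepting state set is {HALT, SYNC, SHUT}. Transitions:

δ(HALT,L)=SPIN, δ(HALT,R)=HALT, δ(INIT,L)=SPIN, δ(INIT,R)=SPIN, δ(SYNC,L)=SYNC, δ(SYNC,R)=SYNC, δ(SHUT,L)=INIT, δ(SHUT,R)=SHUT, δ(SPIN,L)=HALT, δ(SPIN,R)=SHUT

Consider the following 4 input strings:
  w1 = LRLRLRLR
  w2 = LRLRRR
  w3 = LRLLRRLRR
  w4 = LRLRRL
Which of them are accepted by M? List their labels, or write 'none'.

w1, w2, w3

w1: Trace: HALT -L-> SPIN -R-> SHUT -L-> INIT -R-> SPIN -L-> HALT -R-> HALT -L-> SPIN -R-> SHUT  → end SHUT, accepted
w2: Trace: HALT -L-> SPIN -R-> SHUT -L-> INIT -R-> SPIN -R-> SHUT -R-> SHUT  → end SHUT, accepted
w3: Trace: HALT -L-> SPIN -R-> SHUT -L-> INIT -L-> SPIN -R-> SHUT -R-> SHUT -L-> INIT -R-> SPIN -R-> SHUT  → end SHUT, accepted
w4: Trace: HALT -L-> SPIN -R-> SHUT -L-> INIT -R-> SPIN -R-> SHUT -L-> INIT  → end INIT, rejected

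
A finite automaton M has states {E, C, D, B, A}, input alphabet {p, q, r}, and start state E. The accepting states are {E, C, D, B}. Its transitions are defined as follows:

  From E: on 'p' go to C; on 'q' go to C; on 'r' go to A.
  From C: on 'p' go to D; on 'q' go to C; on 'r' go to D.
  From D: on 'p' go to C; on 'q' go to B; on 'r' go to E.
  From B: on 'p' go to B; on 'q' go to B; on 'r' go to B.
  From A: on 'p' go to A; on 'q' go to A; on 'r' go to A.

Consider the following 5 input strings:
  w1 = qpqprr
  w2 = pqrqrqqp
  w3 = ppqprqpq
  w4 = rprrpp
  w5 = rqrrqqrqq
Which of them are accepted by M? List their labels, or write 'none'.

w1: Trace: E -q-> C -p-> D -q-> B -p-> B -r-> B -r-> B  → end B, accepted
w2: Trace: E -p-> C -q-> C -r-> D -q-> B -r-> B -q-> B -q-> B -p-> B  → end B, accepted
w3: Trace: E -p-> C -p-> D -q-> B -p-> B -r-> B -q-> B -p-> B -q-> B  → end B, accepted
w4: Trace: E -r-> A -p-> A -r-> A -r-> A -p-> A -p-> A  → end A, rejected
w5: Trace: E -r-> A -q-> A -r-> A -r-> A -q-> A -q-> A -r-> A -q-> A -q-> A  → end A, rejected

w1, w2, w3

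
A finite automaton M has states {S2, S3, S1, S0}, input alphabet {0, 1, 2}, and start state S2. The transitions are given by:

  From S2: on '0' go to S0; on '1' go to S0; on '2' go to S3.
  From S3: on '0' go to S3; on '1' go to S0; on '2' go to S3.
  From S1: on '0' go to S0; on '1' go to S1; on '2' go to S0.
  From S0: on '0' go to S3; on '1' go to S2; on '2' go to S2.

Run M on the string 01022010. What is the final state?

S2 → S0 → S2 → S0 → S2 → S3 → S3 → S0 → S3

S3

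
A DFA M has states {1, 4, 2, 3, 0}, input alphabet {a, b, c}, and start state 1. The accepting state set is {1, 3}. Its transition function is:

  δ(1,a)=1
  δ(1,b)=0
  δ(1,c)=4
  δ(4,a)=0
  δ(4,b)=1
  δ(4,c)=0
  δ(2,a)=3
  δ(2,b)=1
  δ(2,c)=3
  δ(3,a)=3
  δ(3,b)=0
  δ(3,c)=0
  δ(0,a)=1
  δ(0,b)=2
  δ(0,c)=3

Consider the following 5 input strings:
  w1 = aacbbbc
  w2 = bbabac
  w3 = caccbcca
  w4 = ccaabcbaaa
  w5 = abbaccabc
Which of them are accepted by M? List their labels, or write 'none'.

w1, w3, w4, w5

w1: Trace: 1 -a-> 1 -a-> 1 -c-> 4 -b-> 1 -b-> 0 -b-> 2 -c-> 3  → end 3, accepted
w2: Trace: 1 -b-> 0 -b-> 2 -a-> 3 -b-> 0 -a-> 1 -c-> 4  → end 4, rejected
w3: Trace: 1 -c-> 4 -a-> 0 -c-> 3 -c-> 0 -b-> 2 -c-> 3 -c-> 0 -a-> 1  → end 1, accepted
w4: Trace: 1 -c-> 4 -c-> 0 -a-> 1 -a-> 1 -b-> 0 -c-> 3 -b-> 0 -a-> 1 -a-> 1 -a-> 1  → end 1, accepted
w5: Trace: 1 -a-> 1 -b-> 0 -b-> 2 -a-> 3 -c-> 0 -c-> 3 -a-> 3 -b-> 0 -c-> 3  → end 3, accepted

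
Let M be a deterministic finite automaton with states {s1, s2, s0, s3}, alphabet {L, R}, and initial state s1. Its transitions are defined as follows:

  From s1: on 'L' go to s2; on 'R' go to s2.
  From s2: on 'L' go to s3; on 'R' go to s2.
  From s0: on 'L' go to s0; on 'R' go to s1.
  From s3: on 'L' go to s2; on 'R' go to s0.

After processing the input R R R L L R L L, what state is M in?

s2

s1 → s2 → s2 → s2 → s3 → s2 → s2 → s3 → s2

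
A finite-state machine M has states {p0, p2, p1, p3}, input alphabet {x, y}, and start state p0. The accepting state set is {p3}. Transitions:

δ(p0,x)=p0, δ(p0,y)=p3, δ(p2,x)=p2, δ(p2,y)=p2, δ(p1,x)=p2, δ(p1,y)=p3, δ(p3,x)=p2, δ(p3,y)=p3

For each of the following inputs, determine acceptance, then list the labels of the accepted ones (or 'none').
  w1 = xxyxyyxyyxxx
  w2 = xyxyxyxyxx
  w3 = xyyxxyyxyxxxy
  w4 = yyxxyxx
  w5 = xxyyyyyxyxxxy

w1: Trace: p0 -x-> p0 -x-> p0 -y-> p3 -x-> p2 -y-> p2 -y-> p2 -x-> p2 -y-> p2 -y-> p2 -x-> p2 -x-> p2 -x-> p2  → end p2, rejected
w2: Trace: p0 -x-> p0 -y-> p3 -x-> p2 -y-> p2 -x-> p2 -y-> p2 -x-> p2 -y-> p2 -x-> p2 -x-> p2  → end p2, rejected
w3: Trace: p0 -x-> p0 -y-> p3 -y-> p3 -x-> p2 -x-> p2 -y-> p2 -y-> p2 -x-> p2 -y-> p2 -x-> p2 -x-> p2 -x-> p2 -y-> p2  → end p2, rejected
w4: Trace: p0 -y-> p3 -y-> p3 -x-> p2 -x-> p2 -y-> p2 -x-> p2 -x-> p2  → end p2, rejected
w5: Trace: p0 -x-> p0 -x-> p0 -y-> p3 -y-> p3 -y-> p3 -y-> p3 -y-> p3 -x-> p2 -y-> p2 -x-> p2 -x-> p2 -x-> p2 -y-> p2  → end p2, rejected

none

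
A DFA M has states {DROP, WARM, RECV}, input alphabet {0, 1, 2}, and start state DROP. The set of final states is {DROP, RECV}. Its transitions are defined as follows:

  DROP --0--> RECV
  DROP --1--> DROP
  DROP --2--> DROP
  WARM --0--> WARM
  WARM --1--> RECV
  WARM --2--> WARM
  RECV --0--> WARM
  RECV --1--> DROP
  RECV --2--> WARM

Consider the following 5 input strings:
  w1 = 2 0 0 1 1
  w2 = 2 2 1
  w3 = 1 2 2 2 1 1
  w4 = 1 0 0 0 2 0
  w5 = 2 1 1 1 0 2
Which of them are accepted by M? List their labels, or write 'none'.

w1, w2, w3

w1: Trace: DROP -2-> DROP -0-> RECV -0-> WARM -1-> RECV -1-> DROP  → end DROP, accepted
w2: Trace: DROP -2-> DROP -2-> DROP -1-> DROP  → end DROP, accepted
w3: Trace: DROP -1-> DROP -2-> DROP -2-> DROP -2-> DROP -1-> DROP -1-> DROP  → end DROP, accepted
w4: Trace: DROP -1-> DROP -0-> RECV -0-> WARM -0-> WARM -2-> WARM -0-> WARM  → end WARM, rejected
w5: Trace: DROP -2-> DROP -1-> DROP -1-> DROP -1-> DROP -0-> RECV -2-> WARM  → end WARM, rejected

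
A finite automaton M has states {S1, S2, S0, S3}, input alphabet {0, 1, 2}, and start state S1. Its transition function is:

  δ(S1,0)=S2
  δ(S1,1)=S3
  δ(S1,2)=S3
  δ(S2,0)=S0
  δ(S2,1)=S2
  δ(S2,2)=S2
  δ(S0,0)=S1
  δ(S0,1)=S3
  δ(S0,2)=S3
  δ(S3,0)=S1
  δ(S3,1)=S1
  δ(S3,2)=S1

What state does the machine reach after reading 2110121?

S3

S1 → S3 → S1 → S3 → S1 → S3 → S1 → S3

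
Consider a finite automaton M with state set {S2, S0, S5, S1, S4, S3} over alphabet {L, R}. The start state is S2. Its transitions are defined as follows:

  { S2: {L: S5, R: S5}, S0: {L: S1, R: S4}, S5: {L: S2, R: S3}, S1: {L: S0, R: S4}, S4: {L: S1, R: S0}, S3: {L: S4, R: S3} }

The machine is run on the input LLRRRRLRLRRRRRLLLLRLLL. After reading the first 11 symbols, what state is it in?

S0

S2 → S5 → S2 → S5 → S3 → S3 → S3 → S4 → S0 → S1 → S4 → S0
After 11 symbols: S0.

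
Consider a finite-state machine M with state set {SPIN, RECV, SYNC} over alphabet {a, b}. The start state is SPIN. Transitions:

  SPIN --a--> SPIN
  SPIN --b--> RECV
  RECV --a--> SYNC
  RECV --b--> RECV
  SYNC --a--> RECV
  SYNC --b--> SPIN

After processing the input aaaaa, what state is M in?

SPIN

Trace: SPIN -a-> SPIN -a-> SPIN -a-> SPIN -a-> SPIN -a-> SPIN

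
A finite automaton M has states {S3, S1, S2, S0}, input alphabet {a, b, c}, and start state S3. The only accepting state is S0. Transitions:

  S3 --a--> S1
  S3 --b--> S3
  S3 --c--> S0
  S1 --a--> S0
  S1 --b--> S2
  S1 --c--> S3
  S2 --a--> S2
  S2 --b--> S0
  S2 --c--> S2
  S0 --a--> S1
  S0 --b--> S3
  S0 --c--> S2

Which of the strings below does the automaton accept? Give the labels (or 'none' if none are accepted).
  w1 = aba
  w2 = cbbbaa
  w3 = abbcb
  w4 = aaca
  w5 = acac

w2, w3

w1:
  start at S3
  read 'a': S3 → S1
  read 'b': S1 → S2
  read 'a': S2 → S2
  end S2, rejected
w2:
  start at S3
  read 'c': S3 → S0
  read 'b': S0 → S3
  read 'b': S3 → S3
  read 'b': S3 → S3
  read 'a': S3 → S1
  read 'a': S1 → S0
  end S0, accepted
w3:
  start at S3
  read 'a': S3 → S1
  read 'b': S1 → S2
  read 'b': S2 → S0
  read 'c': S0 → S2
  read 'b': S2 → S0
  end S0, accepted
w4:
  start at S3
  read 'a': S3 → S1
  read 'a': S1 → S0
  read 'c': S0 → S2
  read 'a': S2 → S2
  end S2, rejected
w5:
  start at S3
  read 'a': S3 → S1
  read 'c': S1 → S3
  read 'a': S3 → S1
  read 'c': S1 → S3
  end S3, rejected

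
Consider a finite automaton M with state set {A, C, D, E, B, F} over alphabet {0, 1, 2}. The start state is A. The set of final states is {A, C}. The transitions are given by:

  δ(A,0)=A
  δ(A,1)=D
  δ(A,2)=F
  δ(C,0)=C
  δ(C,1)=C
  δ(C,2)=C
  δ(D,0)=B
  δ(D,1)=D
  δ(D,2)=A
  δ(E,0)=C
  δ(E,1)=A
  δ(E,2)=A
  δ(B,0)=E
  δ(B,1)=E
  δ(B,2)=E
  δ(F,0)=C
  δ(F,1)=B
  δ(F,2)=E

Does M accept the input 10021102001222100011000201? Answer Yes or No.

Yes

A → D → B → E → A → D → D → B → E → C → C → C → C → C → C → C → C → C → C → C → C → C → C → C → C → C → C
End state C is accepting.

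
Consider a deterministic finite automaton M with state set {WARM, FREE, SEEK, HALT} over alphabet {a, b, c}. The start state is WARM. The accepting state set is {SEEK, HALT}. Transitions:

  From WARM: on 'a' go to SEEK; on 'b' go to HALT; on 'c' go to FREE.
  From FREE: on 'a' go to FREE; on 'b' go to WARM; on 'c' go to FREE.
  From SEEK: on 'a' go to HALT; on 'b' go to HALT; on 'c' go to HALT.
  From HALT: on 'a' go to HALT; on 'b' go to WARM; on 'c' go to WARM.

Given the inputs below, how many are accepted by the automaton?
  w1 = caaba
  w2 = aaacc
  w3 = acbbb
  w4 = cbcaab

1

w1:
  start at WARM
  read 'c': WARM → FREE
  read 'a': FREE → FREE
  read 'a': FREE → FREE
  read 'b': FREE → WARM
  read 'a': WARM → SEEK
  end SEEK, accepted
w2:
  start at WARM
  read 'a': WARM → SEEK
  read 'a': SEEK → HALT
  read 'a': HALT → HALT
  read 'c': HALT → WARM
  read 'c': WARM → FREE
  end FREE, rejected
w3:
  start at WARM
  read 'a': WARM → SEEK
  read 'c': SEEK → HALT
  read 'b': HALT → WARM
  read 'b': WARM → HALT
  read 'b': HALT → WARM
  end WARM, rejected
w4:
  start at WARM
  read 'c': WARM → FREE
  read 'b': FREE → WARM
  read 'c': WARM → FREE
  read 'a': FREE → FREE
  read 'a': FREE → FREE
  read 'b': FREE → WARM
  end WARM, rejected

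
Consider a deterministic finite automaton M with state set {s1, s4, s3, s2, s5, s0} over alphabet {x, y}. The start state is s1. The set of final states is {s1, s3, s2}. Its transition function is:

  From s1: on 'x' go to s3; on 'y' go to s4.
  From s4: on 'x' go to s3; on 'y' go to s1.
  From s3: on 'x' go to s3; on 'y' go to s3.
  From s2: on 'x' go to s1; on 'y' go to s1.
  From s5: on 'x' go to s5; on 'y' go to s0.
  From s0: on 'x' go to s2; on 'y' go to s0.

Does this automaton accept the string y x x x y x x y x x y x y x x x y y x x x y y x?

Yes

s1 → s4 → s3 → s3 → s3 → s3 → s3 → s3 → s3 → s3 → s3 → s3 → s3 → s3 → s3 → s3 → s3 → s3 → s3 → s3 → s3 → s3 → s3 → s3 → s3
End state s3 is accepting.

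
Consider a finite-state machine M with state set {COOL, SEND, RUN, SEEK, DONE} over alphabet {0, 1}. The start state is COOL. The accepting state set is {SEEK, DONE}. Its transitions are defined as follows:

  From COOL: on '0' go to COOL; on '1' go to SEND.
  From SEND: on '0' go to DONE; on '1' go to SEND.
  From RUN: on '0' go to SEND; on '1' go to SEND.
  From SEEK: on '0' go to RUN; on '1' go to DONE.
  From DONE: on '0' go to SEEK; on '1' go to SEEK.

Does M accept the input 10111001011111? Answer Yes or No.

Yes

COOL → SEND → DONE → SEEK → DONE → SEEK → RUN → SEND → SEND → DONE → SEEK → DONE → SEEK → DONE → SEEK
End state SEEK is accepting.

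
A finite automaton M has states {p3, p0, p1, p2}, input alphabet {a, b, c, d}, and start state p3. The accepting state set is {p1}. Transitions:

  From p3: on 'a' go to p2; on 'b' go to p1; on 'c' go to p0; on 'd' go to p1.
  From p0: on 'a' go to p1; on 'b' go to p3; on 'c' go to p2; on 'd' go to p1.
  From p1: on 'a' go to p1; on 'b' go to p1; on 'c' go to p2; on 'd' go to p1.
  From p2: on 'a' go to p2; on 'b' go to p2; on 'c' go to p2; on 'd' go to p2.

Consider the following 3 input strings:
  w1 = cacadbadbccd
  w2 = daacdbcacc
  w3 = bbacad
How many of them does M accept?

w1: p3 → p0 → p1 → p2 → p2 → p2 → p2 → p2 → p2 → p2 → p2 → p2 → p2  → end p2, rejected
w2: p3 → p1 → p1 → p1 → p2 → p2 → p2 → p2 → p2 → p2 → p2  → end p2, rejected
w3: p3 → p1 → p1 → p1 → p2 → p2 → p2  → end p2, rejected

0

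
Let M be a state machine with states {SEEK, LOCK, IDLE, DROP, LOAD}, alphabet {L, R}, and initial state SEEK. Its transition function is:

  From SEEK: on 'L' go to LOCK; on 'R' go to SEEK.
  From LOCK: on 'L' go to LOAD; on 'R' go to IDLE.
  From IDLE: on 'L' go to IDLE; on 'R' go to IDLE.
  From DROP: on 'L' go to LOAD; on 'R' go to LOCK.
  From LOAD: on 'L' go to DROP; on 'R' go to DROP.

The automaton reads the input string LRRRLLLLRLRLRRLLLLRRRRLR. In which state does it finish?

SEEK → LOCK → IDLE → IDLE → IDLE → IDLE → IDLE → IDLE → IDLE → IDLE → IDLE → IDLE → IDLE → IDLE → IDLE → IDLE → IDLE → IDLE → IDLE → IDLE → IDLE → IDLE → IDLE → IDLE → IDLE

IDLE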